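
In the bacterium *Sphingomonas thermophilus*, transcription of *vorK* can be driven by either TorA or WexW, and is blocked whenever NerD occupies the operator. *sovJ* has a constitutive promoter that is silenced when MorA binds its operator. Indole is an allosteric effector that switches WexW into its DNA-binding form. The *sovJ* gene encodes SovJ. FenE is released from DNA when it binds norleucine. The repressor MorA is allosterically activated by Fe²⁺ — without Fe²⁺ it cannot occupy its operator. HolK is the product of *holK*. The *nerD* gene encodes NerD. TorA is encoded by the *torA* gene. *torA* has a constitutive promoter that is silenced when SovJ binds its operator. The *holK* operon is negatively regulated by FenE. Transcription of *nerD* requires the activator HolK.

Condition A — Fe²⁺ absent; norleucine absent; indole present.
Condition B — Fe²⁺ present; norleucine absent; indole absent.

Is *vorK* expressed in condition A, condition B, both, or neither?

both

Condition A:
Fe²⁺ is absent, so MorA is inactive.
With no repressor bound, *sovJ* is transcribed.
So SovJ is produced and active.
With repressor SovJ bound, *torA* is not transcribed.
So TorA is not produced.
Norleucine is absent, so FenE is active.
With repressor FenE bound, *holK* is not transcribed.
So HolK is not produced.
Required activator HolK is absent, so *nerD* is not transcribed.
So NerD is not produced.
Indole is present, so WexW is active.
Activator WexW is present, so *vorK* is transcribed.
→ *vorK* is ON in A.
Condition B:
Fe²⁺ is present, so MorA is active.
With repressor MorA bound, *sovJ* is not transcribed.
So SovJ is not produced.
With no repressor bound, *torA* is transcribed.
So TorA is produced and active.
Norleucine is absent, so FenE is active.
With repressor FenE bound, *holK* is not transcribed.
So HolK is not produced.
Required activator HolK is absent, so *nerD* is not transcribed.
So NerD is not produced.
Indole is absent, so WexW is inactive.
Activator TorA is present, so *vorK* is transcribed.
→ *vorK* is ON in B.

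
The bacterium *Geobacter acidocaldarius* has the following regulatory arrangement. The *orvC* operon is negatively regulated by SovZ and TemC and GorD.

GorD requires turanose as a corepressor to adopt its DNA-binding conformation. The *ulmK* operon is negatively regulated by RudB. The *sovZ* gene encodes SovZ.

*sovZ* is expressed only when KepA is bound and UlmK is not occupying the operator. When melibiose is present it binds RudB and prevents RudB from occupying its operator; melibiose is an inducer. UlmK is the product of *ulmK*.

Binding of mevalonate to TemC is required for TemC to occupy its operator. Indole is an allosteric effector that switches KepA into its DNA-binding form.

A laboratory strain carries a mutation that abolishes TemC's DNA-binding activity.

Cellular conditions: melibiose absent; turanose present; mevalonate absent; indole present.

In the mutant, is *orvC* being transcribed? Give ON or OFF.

Melibiose is absent, so RudB is active.
With repressor RudB bound, *ulmK* is not transcribed.
So UlmK is not produced.
Indole is present, so KepA is active.
No repressor is bound and KepA is active, so *sovZ* is transcribed.
So SovZ is produced and active.
TemC is non-functional in this strain, so it has no effect.
Turanose is present, so GorD is active.
With repressor SovZ bound, *orvC* is not transcribed.

OFF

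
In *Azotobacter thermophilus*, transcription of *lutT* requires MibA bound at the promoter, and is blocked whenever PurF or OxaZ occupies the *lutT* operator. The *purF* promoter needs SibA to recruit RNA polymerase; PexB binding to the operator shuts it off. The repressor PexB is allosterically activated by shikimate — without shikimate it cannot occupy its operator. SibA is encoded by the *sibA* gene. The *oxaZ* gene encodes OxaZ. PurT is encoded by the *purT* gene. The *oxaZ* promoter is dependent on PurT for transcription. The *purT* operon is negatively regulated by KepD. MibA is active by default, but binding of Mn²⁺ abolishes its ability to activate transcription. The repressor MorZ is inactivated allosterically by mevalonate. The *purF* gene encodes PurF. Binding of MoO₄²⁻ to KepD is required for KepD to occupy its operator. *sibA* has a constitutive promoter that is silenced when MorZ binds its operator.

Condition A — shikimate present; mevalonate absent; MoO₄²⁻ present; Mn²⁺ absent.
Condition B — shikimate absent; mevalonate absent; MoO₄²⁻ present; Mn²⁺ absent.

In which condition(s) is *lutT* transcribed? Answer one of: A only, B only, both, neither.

both

Condition A:
Shikimate is present, so PexB is active.
Mevalonate is absent, so MorZ is active.
With repressor MorZ bound, *sibA* is not transcribed.
So SibA is not produced.
With repressor PexB bound, *purF* is not transcribed.
So PurF is not produced.
MoO₄²⁻ is present, so KepD is active.
With repressor KepD bound, *purT* is not transcribed.
So PurT is not produced.
Required activator PurT is absent, so *oxaZ* is not transcribed.
So OxaZ is not produced.
Mn²⁺ is absent, so MibA is active.
No repressor is bound and MibA is active, so *lutT* is transcribed.
→ *lutT* is ON in A.
Condition B:
Shikimate is absent, so PexB is inactive.
Mevalonate is absent, so MorZ is active.
With repressor MorZ bound, *sibA* is not transcribed.
So SibA is not produced.
Required activator SibA is absent, so *purF* is not transcribed.
So PurF is not produced.
MoO₄²⁻ is present, so KepD is active.
With repressor KepD bound, *purT* is not transcribed.
So PurT is not produced.
Required activator PurT is absent, so *oxaZ* is not transcribed.
So OxaZ is not produced.
Mn²⁺ is absent, so MibA is active.
No repressor is bound and MibA is active, so *lutT* is transcribed.
→ *lutT* is ON in B.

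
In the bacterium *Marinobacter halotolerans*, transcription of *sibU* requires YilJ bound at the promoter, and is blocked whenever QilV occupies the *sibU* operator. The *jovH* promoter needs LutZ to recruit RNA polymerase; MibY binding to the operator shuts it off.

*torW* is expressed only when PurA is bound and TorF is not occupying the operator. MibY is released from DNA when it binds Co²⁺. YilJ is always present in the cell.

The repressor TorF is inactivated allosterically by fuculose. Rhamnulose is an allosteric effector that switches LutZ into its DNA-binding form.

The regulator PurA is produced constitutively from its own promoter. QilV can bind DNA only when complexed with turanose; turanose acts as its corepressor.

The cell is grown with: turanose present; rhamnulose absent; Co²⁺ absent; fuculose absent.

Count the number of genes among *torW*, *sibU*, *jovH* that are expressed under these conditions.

PurA is produced constitutively and is active.
Fuculose is absent, so TorF is active.
With repressor TorF bound, *torW* is not transcribed.
→ *torW* is OFF.
YilJ is produced constitutively and is active.
Turanose is present, so QilV is active.
With repressor QilV bound, *sibU* is not transcribed.
→ *sibU* is OFF.
Rhamnulose is absent, so LutZ is inactive.
Co²⁺ is absent, so MibY is active.
With repressor MibY bound, *jovH* is not transcribed.
→ *jovH* is OFF.
0 of the 3 genes are transcribed.

0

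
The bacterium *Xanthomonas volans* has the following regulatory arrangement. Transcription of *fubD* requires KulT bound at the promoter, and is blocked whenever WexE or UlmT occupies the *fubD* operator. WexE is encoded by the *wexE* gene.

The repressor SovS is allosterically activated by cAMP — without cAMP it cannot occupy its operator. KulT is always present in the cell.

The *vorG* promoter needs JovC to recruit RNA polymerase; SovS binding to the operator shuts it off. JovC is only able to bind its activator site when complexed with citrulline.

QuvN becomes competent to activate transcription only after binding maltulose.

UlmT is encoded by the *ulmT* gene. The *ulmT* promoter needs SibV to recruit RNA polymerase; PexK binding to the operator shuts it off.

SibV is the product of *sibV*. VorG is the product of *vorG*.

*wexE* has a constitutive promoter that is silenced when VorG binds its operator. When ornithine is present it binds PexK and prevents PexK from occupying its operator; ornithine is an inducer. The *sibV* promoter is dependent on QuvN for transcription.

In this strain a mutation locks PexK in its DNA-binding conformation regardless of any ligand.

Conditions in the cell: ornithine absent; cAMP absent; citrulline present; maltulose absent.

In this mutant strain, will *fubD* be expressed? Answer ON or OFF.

KulT is produced constitutively and is active.
cAMP is absent, so SovS is inactive.
Citrulline is present, so JovC is active.
No repressor is bound and JovC is active, so *vorG* is transcribed.
So VorG is produced and active.
With repressor VorG bound, *wexE* is not transcribed.
So WexE is not produced.
PexK is constitutively active in this strain.
Maltulose is absent, so QuvN is inactive.
Required activator QuvN is absent, so *sibV* is not transcribed.
So SibV is not produced.
With repressor PexK bound, *ulmT* is not transcribed.
So UlmT is not produced.
No repressor is bound and KulT is active, so *fubD* is transcribed.

ON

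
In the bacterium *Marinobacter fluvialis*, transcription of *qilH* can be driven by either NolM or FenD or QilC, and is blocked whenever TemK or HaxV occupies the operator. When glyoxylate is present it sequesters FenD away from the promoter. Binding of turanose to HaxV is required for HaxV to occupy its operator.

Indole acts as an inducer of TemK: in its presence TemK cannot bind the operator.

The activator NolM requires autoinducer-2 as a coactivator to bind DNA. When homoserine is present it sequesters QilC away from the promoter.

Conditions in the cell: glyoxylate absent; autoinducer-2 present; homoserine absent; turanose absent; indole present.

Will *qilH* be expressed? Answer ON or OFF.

Autoinducer-2 is present, so NolM is active.
Indole is present, so TemK is inactive.
Glyoxylate is absent, so FenD is active.
Turanose is absent, so HaxV is inactive.
Homoserine is absent, so QilC is active.
Activator NolM is present, so *qilH* is transcribed.

ON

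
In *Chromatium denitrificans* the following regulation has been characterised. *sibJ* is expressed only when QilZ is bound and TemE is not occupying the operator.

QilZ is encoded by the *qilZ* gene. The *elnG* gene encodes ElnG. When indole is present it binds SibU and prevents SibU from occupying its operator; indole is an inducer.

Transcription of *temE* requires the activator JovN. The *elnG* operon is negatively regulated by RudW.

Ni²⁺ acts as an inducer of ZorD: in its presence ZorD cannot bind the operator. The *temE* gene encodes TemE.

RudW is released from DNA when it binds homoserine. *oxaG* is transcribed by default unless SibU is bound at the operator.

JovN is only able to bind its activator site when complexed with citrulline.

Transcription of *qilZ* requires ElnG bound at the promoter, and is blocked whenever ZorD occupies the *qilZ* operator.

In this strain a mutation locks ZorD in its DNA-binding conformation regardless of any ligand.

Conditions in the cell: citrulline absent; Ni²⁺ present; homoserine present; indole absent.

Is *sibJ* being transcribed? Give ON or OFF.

Homoserine is present, so RudW is inactive.
With no repressor bound, *elnG* is transcribed.
So ElnG is produced and active.
ZorD is constitutively active in this strain.
With repressor ZorD bound, *qilZ* is not transcribed.
So QilZ is not produced.
Citrulline is absent, so JovN is inactive.
Required activator JovN is absent, so *temE* is not transcribed.
So TemE is not produced.
Required activator QilZ is absent, so *sibJ* is not transcribed.

OFF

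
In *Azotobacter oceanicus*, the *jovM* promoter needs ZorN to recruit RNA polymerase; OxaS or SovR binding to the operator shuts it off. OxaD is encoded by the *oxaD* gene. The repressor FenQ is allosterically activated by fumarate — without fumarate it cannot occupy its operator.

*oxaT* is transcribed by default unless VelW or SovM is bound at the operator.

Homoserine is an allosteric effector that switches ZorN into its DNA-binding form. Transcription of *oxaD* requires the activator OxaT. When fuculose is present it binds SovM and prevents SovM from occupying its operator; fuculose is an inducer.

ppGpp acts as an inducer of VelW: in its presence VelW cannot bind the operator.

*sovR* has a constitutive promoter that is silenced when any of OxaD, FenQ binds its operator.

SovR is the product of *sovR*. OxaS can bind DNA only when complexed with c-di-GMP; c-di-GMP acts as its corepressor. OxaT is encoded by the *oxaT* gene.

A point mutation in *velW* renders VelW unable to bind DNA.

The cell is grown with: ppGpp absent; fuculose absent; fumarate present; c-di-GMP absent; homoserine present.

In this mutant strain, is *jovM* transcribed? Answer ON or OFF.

c-di-GMP is absent, so OxaS is inactive.
VelW is non-functional in this strain, so it has no effect.
Fuculose is absent, so SovM is active.
With repressor SovM bound, *oxaT* is not transcribed.
So OxaT is not produced.
Required activator OxaT is absent, so *oxaD* is not transcribed.
So OxaD is not produced.
Fumarate is present, so FenQ is active.
With repressor FenQ bound, *sovR* is not transcribed.
So SovR is not produced.
Homoserine is present, so ZorN is active.
No repressor is bound and ZorN is active, so *jovM* is transcribed.

ON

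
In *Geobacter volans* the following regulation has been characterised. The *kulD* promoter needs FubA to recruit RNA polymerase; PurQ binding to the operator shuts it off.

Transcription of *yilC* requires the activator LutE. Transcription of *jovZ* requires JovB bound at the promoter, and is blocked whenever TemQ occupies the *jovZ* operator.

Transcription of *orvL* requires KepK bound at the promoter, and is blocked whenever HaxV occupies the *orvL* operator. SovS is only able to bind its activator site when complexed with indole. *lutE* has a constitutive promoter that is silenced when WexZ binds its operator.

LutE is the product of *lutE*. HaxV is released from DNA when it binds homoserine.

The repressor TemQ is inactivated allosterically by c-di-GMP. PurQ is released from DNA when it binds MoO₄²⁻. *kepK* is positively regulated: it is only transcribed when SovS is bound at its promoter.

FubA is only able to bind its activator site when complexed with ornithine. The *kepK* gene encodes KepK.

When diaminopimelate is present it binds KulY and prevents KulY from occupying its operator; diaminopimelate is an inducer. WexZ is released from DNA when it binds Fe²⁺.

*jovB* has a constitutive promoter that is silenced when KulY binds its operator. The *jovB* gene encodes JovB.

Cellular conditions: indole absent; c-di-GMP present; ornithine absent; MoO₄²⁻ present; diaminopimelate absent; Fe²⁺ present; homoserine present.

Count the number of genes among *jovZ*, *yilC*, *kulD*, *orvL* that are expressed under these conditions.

1

c-di-GMP is present, so TemQ is inactive.
Diaminopimelate is absent, so KulY is active.
With repressor KulY bound, *jovB* is not transcribed.
So JovB is not produced.
Required activator JovB is absent, so *jovZ* is not transcribed.
→ *jovZ* is OFF.
Fe²⁺ is present, so WexZ is inactive.
With no repressor bound, *lutE* is transcribed.
So LutE is produced and active.
No repressor is bound and LutE is active, so *yilC* is transcribed.
→ *yilC* is ON.
MoO₄²⁻ is present, so PurQ is inactive.
Ornithine is absent, so FubA is inactive.
Required activator FubA is absent, so *kulD* is not transcribed.
→ *kulD* is OFF.
Indole is absent, so SovS is inactive.
Required activator SovS is absent, so *kepK* is not transcribed.
So KepK is not produced.
Homoserine is present, so HaxV is inactive.
Required activator KepK is absent, so *orvL* is not transcribed.
→ *orvL* is OFF.
1 of the 4 genes is transcribed.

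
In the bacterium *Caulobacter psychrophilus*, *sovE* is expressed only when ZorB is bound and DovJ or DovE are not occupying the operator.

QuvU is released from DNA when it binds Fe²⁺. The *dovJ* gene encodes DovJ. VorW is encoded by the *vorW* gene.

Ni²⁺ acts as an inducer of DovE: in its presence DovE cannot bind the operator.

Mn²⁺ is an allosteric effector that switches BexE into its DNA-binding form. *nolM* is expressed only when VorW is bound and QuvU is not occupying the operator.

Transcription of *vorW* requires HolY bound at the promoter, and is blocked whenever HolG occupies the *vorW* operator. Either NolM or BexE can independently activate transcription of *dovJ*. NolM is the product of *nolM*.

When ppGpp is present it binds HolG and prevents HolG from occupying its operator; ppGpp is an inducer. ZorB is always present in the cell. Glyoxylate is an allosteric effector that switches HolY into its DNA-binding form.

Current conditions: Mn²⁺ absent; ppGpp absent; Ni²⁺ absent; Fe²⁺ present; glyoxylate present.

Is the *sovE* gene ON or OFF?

OFF

ppGpp is absent, so HolG is active.
Glyoxylate is present, so HolY is active.
With repressor HolG bound, *vorW* is not transcribed.
So VorW is not produced.
Fe²⁺ is present, so QuvU is inactive.
Required activator VorW is absent, so *nolM* is not transcribed.
So NolM is not produced.
Mn²⁺ is absent, so BexE is inactive.
No activator is available at the *dovJ* promoter, so *dovJ* is not transcribed.
So DovJ is not produced.
Ni²⁺ is absent, so DovE is active.
ZorB is produced constitutively and is active.
With repressor DovE bound, *sovE* is not transcribed.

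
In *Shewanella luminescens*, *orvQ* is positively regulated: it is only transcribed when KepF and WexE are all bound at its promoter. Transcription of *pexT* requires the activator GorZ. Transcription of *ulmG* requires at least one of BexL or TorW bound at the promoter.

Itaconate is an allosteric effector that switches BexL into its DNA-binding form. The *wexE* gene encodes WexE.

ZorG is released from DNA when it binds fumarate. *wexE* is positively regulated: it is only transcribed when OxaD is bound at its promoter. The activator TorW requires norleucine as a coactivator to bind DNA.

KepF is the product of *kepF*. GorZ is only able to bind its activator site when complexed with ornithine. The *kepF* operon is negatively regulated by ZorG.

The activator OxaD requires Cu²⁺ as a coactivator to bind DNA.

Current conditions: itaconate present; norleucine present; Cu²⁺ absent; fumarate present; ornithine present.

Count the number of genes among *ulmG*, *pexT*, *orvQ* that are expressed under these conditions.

Itaconate is present, so BexL is active.
Norleucine is present, so TorW is active.
Activator BexL is present, so *ulmG* is transcribed.
→ *ulmG* is ON.
Ornithine is present, so GorZ is active.
No repressor is bound and GorZ is active, so *pexT* is transcribed.
→ *pexT* is ON.
Fumarate is present, so ZorG is inactive.
With no repressor bound, *kepF* is transcribed.
So KepF is produced and active.
Cu²⁺ is absent, so OxaD is inactive.
Required activator OxaD is absent, so *wexE* is not transcribed.
So WexE is not produced.
Required activator WexE is absent, so *orvQ* is not transcribed.
→ *orvQ* is OFF.
2 of the 3 genes are transcribed.

2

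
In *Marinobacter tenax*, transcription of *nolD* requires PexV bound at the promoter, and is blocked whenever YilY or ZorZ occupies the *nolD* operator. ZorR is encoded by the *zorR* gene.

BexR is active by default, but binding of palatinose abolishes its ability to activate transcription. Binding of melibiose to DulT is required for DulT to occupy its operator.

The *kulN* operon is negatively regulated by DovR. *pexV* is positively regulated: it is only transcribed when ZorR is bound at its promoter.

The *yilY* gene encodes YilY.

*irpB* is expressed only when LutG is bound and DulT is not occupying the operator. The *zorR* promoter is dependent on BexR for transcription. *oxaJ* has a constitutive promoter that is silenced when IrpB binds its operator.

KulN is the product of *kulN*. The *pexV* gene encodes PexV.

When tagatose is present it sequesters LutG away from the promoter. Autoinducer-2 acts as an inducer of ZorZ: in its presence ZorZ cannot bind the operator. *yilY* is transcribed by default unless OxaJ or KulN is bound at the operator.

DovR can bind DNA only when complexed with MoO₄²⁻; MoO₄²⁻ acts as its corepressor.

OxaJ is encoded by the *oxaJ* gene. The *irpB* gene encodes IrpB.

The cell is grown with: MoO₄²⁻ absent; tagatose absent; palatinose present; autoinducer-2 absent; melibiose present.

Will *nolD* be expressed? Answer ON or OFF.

OFF

Tagatose is absent, so LutG is active.
Melibiose is present, so DulT is active.
With repressor DulT bound, *irpB* is not transcribed.
So IrpB is not produced.
With no repressor bound, *oxaJ* is transcribed.
So OxaJ is produced and active.
MoO₄²⁻ is absent, so DovR is inactive.
With no repressor bound, *kulN* is transcribed.
So KulN is produced and active.
With repressor OxaJ bound, *yilY* is not transcribed.
So YilY is not produced.
Autoinducer-2 is absent, so ZorZ is active.
Palatinose is present, so BexR is inactive.
Required activator BexR is absent, so *zorR* is not transcribed.
So ZorR is not produced.
Required activator ZorR is absent, so *pexV* is not transcribed.
So PexV is not produced.
With repressor ZorZ bound, *nolD* is not transcribed.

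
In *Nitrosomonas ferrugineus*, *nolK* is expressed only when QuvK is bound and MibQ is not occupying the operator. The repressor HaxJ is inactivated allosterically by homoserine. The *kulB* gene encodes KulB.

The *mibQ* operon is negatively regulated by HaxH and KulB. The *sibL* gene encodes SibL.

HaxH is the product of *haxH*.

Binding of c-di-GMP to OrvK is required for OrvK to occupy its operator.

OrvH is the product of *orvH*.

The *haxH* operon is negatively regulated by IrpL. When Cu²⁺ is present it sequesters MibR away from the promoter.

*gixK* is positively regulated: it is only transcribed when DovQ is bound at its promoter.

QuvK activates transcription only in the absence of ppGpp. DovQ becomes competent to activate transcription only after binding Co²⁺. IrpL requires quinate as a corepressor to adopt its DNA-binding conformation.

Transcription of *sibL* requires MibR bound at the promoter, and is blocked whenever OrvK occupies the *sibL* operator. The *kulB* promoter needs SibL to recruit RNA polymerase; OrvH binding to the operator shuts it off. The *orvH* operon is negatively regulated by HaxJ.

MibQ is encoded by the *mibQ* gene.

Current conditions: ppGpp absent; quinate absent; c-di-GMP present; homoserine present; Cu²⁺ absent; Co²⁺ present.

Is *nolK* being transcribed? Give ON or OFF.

Quinate is absent, so IrpL is inactive.
With no repressor bound, *haxH* is transcribed.
So HaxH is produced and active.
Homoserine is present, so HaxJ is inactive.
With no repressor bound, *orvH* is transcribed.
So OrvH is produced and active.
c-di-GMP is present, so OrvK is active.
Cu²⁺ is absent, so MibR is active.
With repressor OrvK bound, *sibL* is not transcribed.
So SibL is not produced.
With repressor OrvH bound, *kulB* is not transcribed.
So KulB is not produced.
With repressor HaxH bound, *mibQ* is not transcribed.
So MibQ is not produced.
ppGpp is absent, so QuvK is active.
No repressor is bound and QuvK is active, so *nolK* is transcribed.

ON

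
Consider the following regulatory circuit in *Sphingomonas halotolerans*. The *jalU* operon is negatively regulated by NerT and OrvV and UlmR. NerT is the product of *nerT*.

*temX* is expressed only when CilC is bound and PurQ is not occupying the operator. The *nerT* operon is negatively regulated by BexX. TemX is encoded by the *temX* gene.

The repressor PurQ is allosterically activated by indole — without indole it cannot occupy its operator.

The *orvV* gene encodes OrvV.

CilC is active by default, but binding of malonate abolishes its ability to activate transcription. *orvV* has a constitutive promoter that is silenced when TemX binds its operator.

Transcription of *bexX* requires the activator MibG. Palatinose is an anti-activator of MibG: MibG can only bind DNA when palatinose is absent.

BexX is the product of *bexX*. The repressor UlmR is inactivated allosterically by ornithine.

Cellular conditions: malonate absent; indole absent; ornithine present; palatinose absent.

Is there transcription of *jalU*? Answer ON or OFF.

Palatinose is absent, so MibG is active.
No repressor is bound and MibG is active, so *bexX* is transcribed.
So BexX is produced and active.
With repressor BexX bound, *nerT* is not transcribed.
So NerT is not produced.
Malonate is absent, so CilC is active.
Indole is absent, so PurQ is inactive.
No repressor is bound and CilC is active, so *temX* is transcribed.
So TemX is produced and active.
With repressor TemX bound, *orvV* is not transcribed.
So OrvV is not produced.
Ornithine is present, so UlmR is inactive.
With no repressor bound, *jalU* is transcribed.

ON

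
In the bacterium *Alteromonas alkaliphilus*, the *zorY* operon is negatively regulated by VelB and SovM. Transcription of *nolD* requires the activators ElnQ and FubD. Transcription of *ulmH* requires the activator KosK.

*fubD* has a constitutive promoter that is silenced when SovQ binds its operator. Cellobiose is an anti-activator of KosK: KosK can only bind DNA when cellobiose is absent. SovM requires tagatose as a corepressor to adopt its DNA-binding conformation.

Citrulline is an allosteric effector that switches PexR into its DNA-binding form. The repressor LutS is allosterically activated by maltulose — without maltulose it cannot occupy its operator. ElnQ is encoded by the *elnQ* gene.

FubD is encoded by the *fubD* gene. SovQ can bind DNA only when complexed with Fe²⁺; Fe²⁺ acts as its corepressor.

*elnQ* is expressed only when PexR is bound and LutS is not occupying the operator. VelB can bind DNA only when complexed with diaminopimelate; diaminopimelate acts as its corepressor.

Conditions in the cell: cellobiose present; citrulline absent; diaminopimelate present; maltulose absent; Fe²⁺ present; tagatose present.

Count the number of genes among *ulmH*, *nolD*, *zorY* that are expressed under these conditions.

Cellobiose is present, so KosK is inactive.
Required activator KosK is absent, so *ulmH* is not transcribed.
→ *ulmH* is OFF.
Citrulline is absent, so PexR is inactive.
Maltulose is absent, so LutS is inactive.
Required activator PexR is absent, so *elnQ* is not transcribed.
So ElnQ is not produced.
Fe²⁺ is present, so SovQ is active.
With repressor SovQ bound, *fubD* is not transcribed.
So FubD is not produced.
Required activator ElnQ is absent, so *nolD* is not transcribed.
→ *nolD* is OFF.
Diaminopimelate is present, so VelB is active.
Tagatose is present, so SovM is active.
With repressor VelB bound, *zorY* is not transcribed.
→ *zorY* is OFF.
0 of the 3 genes are transcribed.

0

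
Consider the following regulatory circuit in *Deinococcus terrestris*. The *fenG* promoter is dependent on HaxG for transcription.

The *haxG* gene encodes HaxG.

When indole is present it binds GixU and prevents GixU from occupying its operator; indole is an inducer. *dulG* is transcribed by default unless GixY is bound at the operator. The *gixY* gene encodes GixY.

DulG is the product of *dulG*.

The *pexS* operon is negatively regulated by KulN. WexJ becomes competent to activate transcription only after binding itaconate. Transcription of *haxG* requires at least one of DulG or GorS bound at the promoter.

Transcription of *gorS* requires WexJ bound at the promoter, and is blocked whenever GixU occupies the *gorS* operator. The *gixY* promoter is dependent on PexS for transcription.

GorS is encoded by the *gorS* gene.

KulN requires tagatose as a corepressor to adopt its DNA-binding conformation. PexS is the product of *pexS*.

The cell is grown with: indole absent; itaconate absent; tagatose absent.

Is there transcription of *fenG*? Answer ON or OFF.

Tagatose is absent, so KulN is inactive.
With no repressor bound, *pexS* is transcribed.
So PexS is produced and active.
No repressor is bound and PexS is active, so *gixY* is transcribed.
So GixY is produced and active.
With repressor GixY bound, *dulG* is not transcribed.
So DulG is not produced.
Indole is absent, so GixU is active.
Itaconate is absent, so WexJ is inactive.
With repressor GixU bound, *gorS* is not transcribed.
So GorS is not produced.
No activator is available at the *haxG* promoter, so *haxG* is not transcribed.
So HaxG is not produced.
Required activator HaxG is absent, so *fenG* is not transcribed.

OFF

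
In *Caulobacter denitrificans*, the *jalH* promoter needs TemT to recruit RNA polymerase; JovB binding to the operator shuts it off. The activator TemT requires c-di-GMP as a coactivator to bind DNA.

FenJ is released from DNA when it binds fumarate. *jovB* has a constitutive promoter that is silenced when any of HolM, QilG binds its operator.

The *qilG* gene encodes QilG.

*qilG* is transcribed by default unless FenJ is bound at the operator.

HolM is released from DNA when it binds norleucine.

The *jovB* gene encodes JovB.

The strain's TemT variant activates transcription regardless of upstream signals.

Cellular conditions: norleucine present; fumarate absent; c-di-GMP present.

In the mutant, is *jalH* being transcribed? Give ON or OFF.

Norleucine is present, so HolM is inactive.
Fumarate is absent, so FenJ is active.
With repressor FenJ bound, *qilG* is not transcribed.
So QilG is not produced.
With no repressor bound, *jovB* is transcribed.
So JovB is produced and active.
TemT is constitutively active in this strain.
With repressor JovB bound, *jalH* is not transcribed.

OFF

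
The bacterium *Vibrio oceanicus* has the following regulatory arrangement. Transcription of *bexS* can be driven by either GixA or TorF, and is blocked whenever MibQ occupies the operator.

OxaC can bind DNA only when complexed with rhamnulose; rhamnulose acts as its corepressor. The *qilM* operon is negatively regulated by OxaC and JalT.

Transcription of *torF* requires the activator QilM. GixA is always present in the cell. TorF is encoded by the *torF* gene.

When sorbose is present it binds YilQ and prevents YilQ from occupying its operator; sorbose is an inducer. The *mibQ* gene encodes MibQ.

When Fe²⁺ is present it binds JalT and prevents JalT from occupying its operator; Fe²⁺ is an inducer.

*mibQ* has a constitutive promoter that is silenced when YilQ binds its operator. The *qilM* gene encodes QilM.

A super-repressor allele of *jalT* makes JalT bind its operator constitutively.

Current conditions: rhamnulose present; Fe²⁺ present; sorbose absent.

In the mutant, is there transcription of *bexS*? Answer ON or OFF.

GixA is produced constitutively and is active.
Rhamnulose is present, so OxaC is active.
JalT is constitutively active in this strain.
With repressor OxaC bound, *qilM* is not transcribed.
So QilM is not produced.
Required activator QilM is absent, so *torF* is not transcribed.
So TorF is not produced.
Sorbose is absent, so YilQ is active.
With repressor YilQ bound, *mibQ* is not transcribed.
So MibQ is not produced.
Activator GixA is present, so *bexS* is transcribed.

ON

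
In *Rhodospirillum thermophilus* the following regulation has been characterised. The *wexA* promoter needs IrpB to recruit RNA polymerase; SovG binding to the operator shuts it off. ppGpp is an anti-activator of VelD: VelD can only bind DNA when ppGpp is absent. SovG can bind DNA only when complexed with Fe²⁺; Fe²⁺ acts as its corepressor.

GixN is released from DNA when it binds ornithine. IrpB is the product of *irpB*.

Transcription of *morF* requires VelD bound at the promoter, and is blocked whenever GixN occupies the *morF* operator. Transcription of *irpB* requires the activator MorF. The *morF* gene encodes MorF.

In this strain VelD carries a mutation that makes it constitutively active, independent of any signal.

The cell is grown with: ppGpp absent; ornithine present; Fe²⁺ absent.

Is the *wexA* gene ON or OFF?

Fe²⁺ is absent, so SovG is inactive.
VelD is constitutively active in this strain.
Ornithine is present, so GixN is inactive.
No repressor is bound and VelD is active, so *morF* is transcribed.
So MorF is produced and active.
No repressor is bound and MorF is active, so *irpB* is transcribed.
So IrpB is produced and active.
No repressor is bound and IrpB is active, so *wexA* is transcribed.

ON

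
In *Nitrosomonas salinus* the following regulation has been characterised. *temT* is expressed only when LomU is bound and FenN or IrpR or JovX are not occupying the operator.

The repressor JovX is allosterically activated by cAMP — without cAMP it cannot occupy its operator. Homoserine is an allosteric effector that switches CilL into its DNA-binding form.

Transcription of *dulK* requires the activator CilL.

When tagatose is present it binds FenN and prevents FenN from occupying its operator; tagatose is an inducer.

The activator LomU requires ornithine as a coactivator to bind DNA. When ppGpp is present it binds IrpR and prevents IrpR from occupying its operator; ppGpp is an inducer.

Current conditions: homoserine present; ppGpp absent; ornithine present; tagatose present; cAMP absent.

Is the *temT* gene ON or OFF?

OFF

Tagatose is present, so FenN is inactive.
ppGpp is absent, so IrpR is active.
cAMP is absent, so JovX is inactive.
Ornithine is present, so LomU is active.
With repressor IrpR bound, *temT* is not transcribed.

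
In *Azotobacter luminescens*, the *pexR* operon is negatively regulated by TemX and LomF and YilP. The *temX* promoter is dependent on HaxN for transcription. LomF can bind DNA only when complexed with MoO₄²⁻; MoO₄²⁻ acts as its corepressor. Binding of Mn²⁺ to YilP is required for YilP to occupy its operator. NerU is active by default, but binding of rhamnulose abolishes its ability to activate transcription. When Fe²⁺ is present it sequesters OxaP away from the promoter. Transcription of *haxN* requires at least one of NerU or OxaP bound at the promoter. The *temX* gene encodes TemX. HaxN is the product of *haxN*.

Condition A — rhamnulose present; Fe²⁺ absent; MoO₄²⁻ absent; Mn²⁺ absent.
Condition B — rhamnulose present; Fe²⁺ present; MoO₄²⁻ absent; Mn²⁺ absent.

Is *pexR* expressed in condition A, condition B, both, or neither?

Condition A:
Rhamnulose is present, so NerU is inactive.
Fe²⁺ is absent, so OxaP is active.
Activator OxaP is present, so *haxN* is transcribed.
So HaxN is produced and active.
No repressor is bound and HaxN is active, so *temX* is transcribed.
So TemX is produced and active.
MoO₄²⁻ is absent, so LomF is inactive.
Mn²⁺ is absent, so YilP is inactive.
With repressor TemX bound, *pexR* is not transcribed.
→ *pexR* is OFF in A.
Condition B:
Rhamnulose is present, so NerU is inactive.
Fe²⁺ is present, so OxaP is inactive.
No activator is available at the *haxN* promoter, so *haxN* is not transcribed.
So HaxN is not produced.
Required activator HaxN is absent, so *temX* is not transcribed.
So TemX is not produced.
MoO₄²⁻ is absent, so LomF is inactive.
Mn²⁺ is absent, so YilP is inactive.
With no repressor bound, *pexR* is transcribed.
→ *pexR* is ON in B.

B only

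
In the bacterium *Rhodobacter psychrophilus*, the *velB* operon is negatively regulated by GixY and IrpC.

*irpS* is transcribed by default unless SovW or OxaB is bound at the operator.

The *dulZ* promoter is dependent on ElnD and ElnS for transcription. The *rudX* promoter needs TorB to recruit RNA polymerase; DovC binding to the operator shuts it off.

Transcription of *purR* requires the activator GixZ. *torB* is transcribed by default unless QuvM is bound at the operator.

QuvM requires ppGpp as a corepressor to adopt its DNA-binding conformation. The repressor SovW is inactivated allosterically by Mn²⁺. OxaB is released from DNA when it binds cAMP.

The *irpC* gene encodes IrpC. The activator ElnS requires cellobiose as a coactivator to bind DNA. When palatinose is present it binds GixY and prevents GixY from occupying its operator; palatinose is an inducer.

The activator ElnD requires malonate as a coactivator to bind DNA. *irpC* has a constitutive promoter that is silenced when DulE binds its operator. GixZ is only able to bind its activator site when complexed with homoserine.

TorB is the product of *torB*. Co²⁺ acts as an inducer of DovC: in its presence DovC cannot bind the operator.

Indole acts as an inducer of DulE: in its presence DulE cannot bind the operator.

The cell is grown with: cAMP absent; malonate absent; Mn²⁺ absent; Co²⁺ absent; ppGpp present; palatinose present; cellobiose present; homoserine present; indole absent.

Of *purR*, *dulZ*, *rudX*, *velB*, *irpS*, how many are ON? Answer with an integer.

2

Homoserine is present, so GixZ is active.
No repressor is bound and GixZ is active, so *purR* is transcribed.
→ *purR* is ON.
Malonate is absent, so ElnD is inactive.
Cellobiose is present, so ElnS is active.
Required activator ElnD is absent, so *dulZ* is not transcribed.
→ *dulZ* is OFF.
ppGpp is present, so QuvM is active.
With repressor QuvM bound, *torB* is not transcribed.
So TorB is not produced.
Co²⁺ is absent, so DovC is active.
With repressor DovC bound, *rudX* is not transcribed.
→ *rudX* is OFF.
Palatinose is present, so GixY is inactive.
Indole is absent, so DulE is active.
With repressor DulE bound, *irpC* is not transcribed.
So IrpC is not produced.
With no repressor bound, *velB* is transcribed.
→ *velB* is ON.
Mn²⁺ is absent, so SovW is active.
cAMP is absent, so OxaB is active.
With repressor SovW bound, *irpS* is not transcribed.
→ *irpS* is OFF.
2 of the 5 genes are transcribed.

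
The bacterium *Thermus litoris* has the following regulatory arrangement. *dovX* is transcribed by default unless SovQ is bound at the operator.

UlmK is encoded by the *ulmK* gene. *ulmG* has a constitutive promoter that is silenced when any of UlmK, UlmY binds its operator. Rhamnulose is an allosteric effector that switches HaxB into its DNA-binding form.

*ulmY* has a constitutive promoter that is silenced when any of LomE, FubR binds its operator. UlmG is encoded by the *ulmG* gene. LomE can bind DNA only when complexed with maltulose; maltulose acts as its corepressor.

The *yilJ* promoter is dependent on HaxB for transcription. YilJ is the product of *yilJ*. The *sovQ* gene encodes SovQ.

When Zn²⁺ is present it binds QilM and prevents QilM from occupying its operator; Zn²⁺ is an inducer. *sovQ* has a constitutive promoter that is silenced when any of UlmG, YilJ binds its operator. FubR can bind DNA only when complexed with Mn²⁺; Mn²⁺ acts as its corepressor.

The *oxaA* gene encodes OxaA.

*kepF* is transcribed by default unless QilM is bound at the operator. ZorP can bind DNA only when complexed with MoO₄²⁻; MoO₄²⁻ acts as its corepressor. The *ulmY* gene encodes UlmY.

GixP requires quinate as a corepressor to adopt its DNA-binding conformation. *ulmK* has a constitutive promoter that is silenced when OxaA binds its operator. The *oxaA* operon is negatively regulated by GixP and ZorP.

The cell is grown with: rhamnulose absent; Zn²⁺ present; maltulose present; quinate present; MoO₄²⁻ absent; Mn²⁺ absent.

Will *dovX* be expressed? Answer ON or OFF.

Quinate is present, so GixP is active.
MoO₄²⁻ is absent, so ZorP is inactive.
With repressor GixP bound, *oxaA* is not transcribed.
So OxaA is not produced.
With no repressor bound, *ulmK* is transcribed.
So UlmK is produced and active.
Maltulose is present, so LomE is active.
Mn²⁺ is absent, so FubR is inactive.
With repressor LomE bound, *ulmY* is not transcribed.
So UlmY is not produced.
With repressor UlmK bound, *ulmG* is not transcribed.
So UlmG is not produced.
Rhamnulose is absent, so HaxB is inactive.
Required activator HaxB is absent, so *yilJ* is not transcribed.
So YilJ is not produced.
With no repressor bound, *sovQ* is transcribed.
So SovQ is produced and active.
With repressor SovQ bound, *dovX* is not transcribed.

OFF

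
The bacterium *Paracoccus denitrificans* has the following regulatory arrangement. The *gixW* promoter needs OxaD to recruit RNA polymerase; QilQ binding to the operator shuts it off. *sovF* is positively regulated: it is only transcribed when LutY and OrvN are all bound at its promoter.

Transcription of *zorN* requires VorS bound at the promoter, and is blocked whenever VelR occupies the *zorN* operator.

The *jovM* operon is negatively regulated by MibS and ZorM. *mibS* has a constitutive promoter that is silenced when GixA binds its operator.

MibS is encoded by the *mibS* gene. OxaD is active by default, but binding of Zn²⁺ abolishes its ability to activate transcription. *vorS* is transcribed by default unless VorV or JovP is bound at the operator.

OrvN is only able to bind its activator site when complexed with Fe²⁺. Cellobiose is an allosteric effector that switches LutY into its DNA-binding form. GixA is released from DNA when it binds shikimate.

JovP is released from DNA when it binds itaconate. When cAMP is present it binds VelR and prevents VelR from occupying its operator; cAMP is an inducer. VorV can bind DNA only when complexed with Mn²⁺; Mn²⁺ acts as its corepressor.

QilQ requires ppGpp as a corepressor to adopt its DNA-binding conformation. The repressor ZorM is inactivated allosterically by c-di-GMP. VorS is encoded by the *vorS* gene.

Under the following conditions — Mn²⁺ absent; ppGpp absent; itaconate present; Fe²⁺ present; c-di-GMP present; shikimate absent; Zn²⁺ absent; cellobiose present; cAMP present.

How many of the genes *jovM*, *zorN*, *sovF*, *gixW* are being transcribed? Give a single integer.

Shikimate is absent, so GixA is active.
With repressor GixA bound, *mibS* is not transcribed.
So MibS is not produced.
c-di-GMP is present, so ZorM is inactive.
With no repressor bound, *jovM* is transcribed.
→ *jovM* is ON.
cAMP is present, so VelR is inactive.
Mn²⁺ is absent, so VorV is inactive.
Itaconate is present, so JovP is inactive.
With no repressor bound, *vorS* is transcribed.
So VorS is produced and active.
No repressor is bound and VorS is active, so *zorN* is transcribed.
→ *zorN* is ON.
Cellobiose is present, so LutY is active.
Fe²⁺ is present, so OrvN is active.
No repressor is bound and LutY and OrvN are active, so *sovF* is transcribed.
→ *sovF* is ON.
ppGpp is absent, so QilQ is inactive.
Zn²⁺ is absent, so OxaD is active.
No repressor is bound and OxaD is active, so *gixW* is transcribed.
→ *gixW* is ON.
4 of the 4 genes are transcribed.

4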